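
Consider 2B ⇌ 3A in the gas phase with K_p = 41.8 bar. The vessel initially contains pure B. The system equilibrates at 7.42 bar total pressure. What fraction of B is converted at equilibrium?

Let X = conversion of B (basis 1 mol B); extent of reaction ξ = 0.5X.
Moles: n_B = 1 − X; n_A = 1.5X.
Total moles n_T = 1 + 0.5X.
y_i = n_i/n_T, p_i = y_i·P. K_p = p_A^3 / (p_B^2).
This yields a degree-3 equation in X; solving on (0,1), X = 0.649.

X = 0.649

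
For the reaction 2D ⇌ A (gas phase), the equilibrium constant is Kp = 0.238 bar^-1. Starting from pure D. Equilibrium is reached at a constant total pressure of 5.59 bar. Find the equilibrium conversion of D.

X = 0.602

Let X = conversion of D (basis 1 mol D); extent of reaction ξ = 0.5X.
At extent ξ: n_D = 1 − X; n_A = 0.5X.
n_T = Σnᵢ = 1 − 0.5X.
With p_i = (n_i/n_T)P, Kp = p_A / (p_D^2).
Equating to 0.238 bar^-1 and solving on 0 < X < 1: X = 0.602.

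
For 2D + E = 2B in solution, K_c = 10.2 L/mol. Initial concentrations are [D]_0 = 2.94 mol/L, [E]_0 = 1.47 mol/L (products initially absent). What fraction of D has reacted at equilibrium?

X = 0.685

Let X = conversion of D; extent ξ = 2.94X/2 mol/L.
Concentrations: [D] = 2.94 − 2.94X; [E] = 1.47 − 1.47X; [B] = 2.94X.
K_c = [B]^2 / ([D]^2 [E]).
Equating to 10.2 L/mol: the physical root is X = 0.685.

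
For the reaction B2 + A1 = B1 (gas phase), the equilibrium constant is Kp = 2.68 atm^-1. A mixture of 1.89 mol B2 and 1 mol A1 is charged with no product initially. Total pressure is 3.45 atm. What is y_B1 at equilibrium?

y_B1 = 0.401

Basis: 1 mol A1 initially; let X = conversion of A1. Extent ξ = X.
Moles: n_B2 = 1.89 − X; n_A1 = 1 − X; n_B1 = X.
n_T = Σnᵢ = 2.89 − X.
y_i = n_i/n_T, p_i = y_i·P. Kp = p_B1 / (p_B2 p_A1).
Equating to 2.68 atm^-1 and solving on 0 < X < 1: X = 0.827.
Then n_B1 = 0.827, n_T = 2.06, so y_B1 = 0.401.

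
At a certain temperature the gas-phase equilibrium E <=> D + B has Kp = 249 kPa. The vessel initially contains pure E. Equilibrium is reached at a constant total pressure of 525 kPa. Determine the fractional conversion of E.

Basis: 1 mol E initially; let X = conversion of E. Extent ξ = X.
At extent ξ: n_E = 1 − X; n_D = X; n_B = X.
n_T = Σnᵢ = 1 + X.
y_i = n_i/n_T, p_i = y_i·P. Kp = p_D p_B / (p_E).
This yields a degree-2 equation in X; solving on (0,1), X = 0.567.

X = 0.567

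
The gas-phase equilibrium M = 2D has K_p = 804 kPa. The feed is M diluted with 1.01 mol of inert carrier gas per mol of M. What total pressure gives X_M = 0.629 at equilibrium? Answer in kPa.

Take 1 mol M as basis and let X be its fractional conversion, so ξ = X.
At extent ξ: n_M = 1 − X; n_D = 2X; n_I = 1.01 (inert).
Summing: n_T = 2.01 + X.
K_p = p_D^2 / (p_M) with p_i = (n_i/n_T)·P.
At X = 0.629: the mole-fraction product g(X) = Π y_i^ν_i = 1.616. Since K_p = g(X)·P^{1}, P = (K_p/g)^(1/1) = (804/1.616)^(1/1) = 497 kPa.

P = 497 kPa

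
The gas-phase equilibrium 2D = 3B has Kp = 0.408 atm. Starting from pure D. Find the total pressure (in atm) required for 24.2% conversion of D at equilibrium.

P = 5.49 atm

Basis: 1 mol D initially; let X = conversion of D. Extent ξ = 0.5X.
Species balance: n_D = 1 − X; n_B = 1.5X.
Summing: n_T = 1 + 0.5X.
Kp = p_B^3 / (p_D^2) with p_i = (n_i/n_T)·P.
At X = 0.242: the mole-fraction product g(X) = Π y_i^ν_i = 0.07426. Since Kp = g(X)·P^{1}, P = (Kp/g)^(1/1) = (0.408/0.07426)^(1/1) = 5.49 atm.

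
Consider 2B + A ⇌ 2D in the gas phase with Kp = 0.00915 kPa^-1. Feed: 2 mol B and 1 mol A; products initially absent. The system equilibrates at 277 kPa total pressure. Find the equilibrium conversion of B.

X = 0.429

Basis: 2 mol B initially; let X = conversion of B. Extent ξ = X.
Species balance: n_B = 2 − 2X; n_A = 1 − X; n_D = 2X.
Summing: n_T = 3 − X.
y_i = n_i/n_T, p_i = y_i·P. Kp = p_D^2 / (p_B^2 p_A).
This yields a degree-3 equation in X; solving on (0,1), X = 0.429.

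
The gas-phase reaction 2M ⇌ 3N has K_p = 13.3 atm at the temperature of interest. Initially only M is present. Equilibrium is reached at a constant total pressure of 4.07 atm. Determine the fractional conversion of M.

X = 0.593

Basis: 1 mol M initially; let X = conversion of M. Extent ξ = 0.5X.
Moles: n_M = 1 − X; n_N = 1.5X.
n_T = Σnᵢ = 1 + 0.5X.
y_i = n_i/n_T, p_i = y_i·P. K_p = p_N^3 / (p_M^2).
Substituting and setting equal to 13.3 atm gives a polynomial in X; the root in (0,1) is X = 0.593.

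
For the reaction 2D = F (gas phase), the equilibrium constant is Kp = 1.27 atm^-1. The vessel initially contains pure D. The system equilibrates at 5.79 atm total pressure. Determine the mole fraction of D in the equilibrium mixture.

Basis: 1 mol D initially; let X = conversion of D. Extent ξ = 0.5X.
Species balance: n_D = 1 − X; n_F = 0.5X.
n_T = Σnᵢ = 1 − 0.5X.
y_i = n_i/n_T, p_i = y_i·P. Kp = p_F / (p_D^2).
Equating to 1.27 atm^-1 and solving on 0 < X < 1: X = 0.819.
Then n_D = 0.181, n_T = 0.591, so y_D = 0.307.

y_D = 0.307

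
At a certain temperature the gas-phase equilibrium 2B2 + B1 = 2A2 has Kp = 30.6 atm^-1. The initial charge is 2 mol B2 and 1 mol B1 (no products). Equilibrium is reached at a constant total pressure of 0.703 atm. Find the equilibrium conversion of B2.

X = 0.643

Let X = conversion of B2 (basis 2 mol B2); extent of reaction ξ = X.
At extent ξ: n_B2 = 2 − 2X; n_B1 = 1 − X; n_A2 = 2X.
Summing: n_T = 3 − X.
y_i = n_i/n_T, p_i = y_i·P. Kp = p_A2^2 / (p_B2^2 p_B1).
Substituting and setting equal to 30.6 atm^-1 gives a polynomial in X; the root in (0,1) is X = 0.643.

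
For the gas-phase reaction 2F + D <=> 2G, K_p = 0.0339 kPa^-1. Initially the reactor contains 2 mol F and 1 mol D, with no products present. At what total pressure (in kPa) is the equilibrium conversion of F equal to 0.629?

Basis: 2 mol F initially; let X = conversion of F. Extent ξ = X.
Species balance: n_F = 2 − 2X; n_D = 1 − X; n_G = 2X.
n_T = Σnᵢ = 3 − X.
K_p = p_G^2 / (p_F^2 p_D) with p_i = (n_i/n_T)·P.
At X = 0.629: the mole-fraction product g(X) = Π y_i^ν_i = 18.37. Since K_p = g(X)·P^{-1}, P = (g/K_p)^(1/1) = (18.37/0.0339)^(1/1) = 542 kPa.

P = 542 kPa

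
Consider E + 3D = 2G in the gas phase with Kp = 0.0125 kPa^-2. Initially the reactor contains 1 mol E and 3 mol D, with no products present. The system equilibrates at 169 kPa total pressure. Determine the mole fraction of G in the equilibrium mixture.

y_G = 0.670

Let X = conversion of E (basis 1 mol E); extent of reaction ξ = X.
At extent ξ: n_E = 1 − X; n_D = 3 − 3X; n_G = 2X.
Total moles n_T = 4 − 2X.
y_i = n_i/n_T, p_i = y_i·P. Kp = p_G^2 / (p_E p_D^3).
Equating to 0.0125 kPa^-2 and solving on 0 < X < 1: X = 0.802.
Then n_G = 1.6, n_T = 2.4, so y_G = 0.670.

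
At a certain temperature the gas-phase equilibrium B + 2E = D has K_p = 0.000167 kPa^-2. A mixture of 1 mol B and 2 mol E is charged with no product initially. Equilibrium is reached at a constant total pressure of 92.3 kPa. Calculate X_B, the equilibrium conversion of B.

X = 0.321

Let X = conversion of B (basis 1 mol B); extent of reaction ξ = X.
Mole table: n_B = 1 − X; n_E = 2 − 2X; n_D = X.
n_T = Σnᵢ = 3 − 2X.
Mole fractions y_i = n_i/n_T; K_p = p_D / (p_B p_E^2) with p_i = y_i·P.
Substituting and setting equal to 0.000167 kPa^-2 gives a polynomial in X; the root in (0,1) is X = 0.321.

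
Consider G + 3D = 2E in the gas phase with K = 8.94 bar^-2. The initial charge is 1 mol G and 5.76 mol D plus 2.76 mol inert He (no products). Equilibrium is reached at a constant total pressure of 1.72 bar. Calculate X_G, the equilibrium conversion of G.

Take 1 mol G as basis and let X be its fractional conversion, so ξ = X.
At extent ξ: n_G = 1 − X; n_D = 5.76 − 3X; n_E = 2X; n_I = 2.76 (inert).
Summing: n_T = 9.52 − 2X.
y_i = n_i/n_T, p_i = y_i·P. K = p_E^2 / (p_G p_D^3).
This yields a degree-4 equation in X; solving on (0,1), X = 0.822.

X = 0.822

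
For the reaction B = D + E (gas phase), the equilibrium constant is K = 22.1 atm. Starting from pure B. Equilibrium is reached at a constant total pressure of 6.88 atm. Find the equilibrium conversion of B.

X = 0.873

Take 1 mol B as basis and let X be its fractional conversion, so ξ = X.
Species balance: n_B = 1 − X; n_D = X; n_E = X.
Summing: n_T = 1 + X.
With p_i = (n_i/n_T)P, K = p_D p_E / (p_B).
This yields a degree-2 equation in X; solving on (0,1), X = 0.873.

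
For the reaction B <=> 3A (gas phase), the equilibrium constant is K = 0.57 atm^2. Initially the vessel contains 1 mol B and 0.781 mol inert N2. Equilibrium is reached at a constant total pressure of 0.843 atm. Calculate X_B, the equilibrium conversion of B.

X = 0.487

Basis: 1 mol B initially; let X = conversion of B. Extent ξ = X.
At extent ξ: n_B = 1 − X; n_A = 3X; n_I = 0.781 (inert).
n_T = Σnᵢ = 1.78 + 2X.
y_i = n_i/n_T, p_i = y_i·P. K = p_A^3 / (p_B).
Substituting and setting equal to 0.57 atm^2 gives a polynomial in X; the root in (0,1) is X = 0.487.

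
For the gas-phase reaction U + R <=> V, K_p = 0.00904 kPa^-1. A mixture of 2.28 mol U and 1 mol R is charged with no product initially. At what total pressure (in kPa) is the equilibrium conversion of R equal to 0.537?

Basis: 1 mol R initially; let X = conversion of R. Extent ξ = X.
Moles: n_U = 2.28 − X; n_R = 1 − X; n_V = X.
Summing: n_T = 3.28 − X.
K_p = p_V / (p_U p_R) with p_i = (n_i/n_T)·P.
At X = 0.537: the mole-fraction product g(X) = Π y_i^ν_i = 1.825. Since K_p = g(X)·P^{-1}, P = (g/K_p)^(1/1) = (1.825/0.00904)^(1/1) = 202 kPa.

P = 202 kPa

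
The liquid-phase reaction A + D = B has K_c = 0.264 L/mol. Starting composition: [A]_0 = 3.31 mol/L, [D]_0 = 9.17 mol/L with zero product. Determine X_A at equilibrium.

X = 0.650

Let X = conversion of A; extent ξ = 3.31·X mol/L.
Concentrations: [A] = 3.31 − 3.31X; [D] = 9.17 − 3.31X; [B] = 3.31X.
K_c = [B] / ([A] [D]).
Solving K_c = 0.264 for X ∈ (0,1): X = 0.650.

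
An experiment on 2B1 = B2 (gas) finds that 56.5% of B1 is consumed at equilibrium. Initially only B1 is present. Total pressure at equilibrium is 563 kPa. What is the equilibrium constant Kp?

Basis: 1 mol B1 initially; let X = conversion of B1. Extent ξ = 0.5X.
Moles: n_B1 = 1 − X; n_B2 = 0.5X.
Summing: n_T = 1 − 0.5X.
At X = 0.565: n_B1 = 0.435, n_B2 = 0.282, n_T = 0.718.
p_i = (n_i/n_T)·P. Kp = p_B2 / (p_B1^2) = 0.0019 kPa^-1.

Kp = 0.0019 kPa^-1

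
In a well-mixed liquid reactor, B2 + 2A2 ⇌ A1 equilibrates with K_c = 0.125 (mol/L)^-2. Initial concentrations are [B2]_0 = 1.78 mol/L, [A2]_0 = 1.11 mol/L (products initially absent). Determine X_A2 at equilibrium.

Let X = conversion of A2; extent ξ = 1.11X/2 mol/L.
Concentrations: [B2] = 1.78 − 0.555X; [A2] = 1.11 − 1.11X; [A1] = 0.555X.
K_c = [A1] / ([B2] [A2]^2).
Equating to 0.125 (mol/L)^-2: the physical root is X = 0.254.

X = 0.254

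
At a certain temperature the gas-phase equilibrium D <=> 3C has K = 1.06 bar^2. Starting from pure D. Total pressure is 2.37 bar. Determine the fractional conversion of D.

X = 0.225

Basis: 1 mol D initially; let X = conversion of D. Extent ξ = X.
Moles: n_D = 1 − X; n_C = 3X.
Summing: n_T = 1 + 2X.
With p_i = (n_i/n_T)P, K = p_C^3 / (p_D).
Setting this equal to 1.06 bar^2 and taking the physical root (0 < X < 1) gives X = 0.225.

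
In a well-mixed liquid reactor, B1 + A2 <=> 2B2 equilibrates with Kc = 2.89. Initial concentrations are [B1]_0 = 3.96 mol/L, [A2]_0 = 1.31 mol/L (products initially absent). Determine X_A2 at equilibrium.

Let X = conversion of A2; extent ξ = 1.31·X mol/L.
Concentrations: [B1] = 3.96 − 1.31X; [A2] = 1.31 − 1.31X; [B2] = 2.62X.
Kc = [B2]^2 / ([B1] [A2]).
This equals 2.89 at X = 0.704 (the root in 0 < X < 1).

X = 0.704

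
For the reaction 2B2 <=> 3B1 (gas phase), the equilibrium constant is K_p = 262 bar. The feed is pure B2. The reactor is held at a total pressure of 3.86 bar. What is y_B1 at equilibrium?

Basis: 1 mol B2 initially; let X = conversion of B2. Extent ξ = 0.5X.
Mole table: n_B2 = 1 − X; n_B1 = 1.5X.
n_T = Σnᵢ = 1 + 0.5X.
y_i = n_i/n_T, p_i = y_i·P. K_p = p_B1^3 / (p_B2^2).
Setting this equal to 262 bar and taking the physical root (0 < X < 1) gives X = 0.853.
Then n_B1 = 1.28, n_T = 1.43, so y_B1 = 0.897.

y_B1 = 0.897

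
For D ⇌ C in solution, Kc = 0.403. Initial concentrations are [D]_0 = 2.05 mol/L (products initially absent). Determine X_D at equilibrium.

Let X = conversion of D; extent ξ = 2.05·X mol/L.
Concentrations: [D] = 2.05 − 2.05X; [C] = 2.05X.
Kc = [C] / ([D]).
Equating to 0.403: the physical root is X = 0.287.

X = 0.287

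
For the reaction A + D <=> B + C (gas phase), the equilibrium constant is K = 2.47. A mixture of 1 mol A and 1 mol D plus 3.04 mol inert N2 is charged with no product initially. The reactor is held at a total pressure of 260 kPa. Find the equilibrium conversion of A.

Let X = conversion of A (basis 1 mol A); extent of reaction ξ = X.
At extent ξ: n_A = 1 − X; n_D = 1 − X; n_B = X; n_C = X; n_I = 3.04 (inert).
n_T stays at 5.04 (no change in mole number).
Mole fractions y_i = n_i/n_T; K = p_B p_C / (p_A p_D) with p_i = y_i·P.
Setting this equal to 2.47 and taking the physical root (0 < X < 1) gives X = 0.611.

X = 0.611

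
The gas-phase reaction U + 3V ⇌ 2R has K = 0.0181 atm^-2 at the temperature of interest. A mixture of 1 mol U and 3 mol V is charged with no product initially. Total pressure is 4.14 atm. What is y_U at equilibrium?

Take 1 mol U as basis and let X be its fractional conversion, so ξ = X.
Mole table: n_U = 1 − X; n_V = 3 − 3X; n_R = 2X.
Summing: n_T = 4 − 2X.
y_i = n_i/n_T, p_i = y_i·P. K = p_R^2 / (p_U p_V^3).
This yields a degree-4 equation in X; solving on (0,1), X = 0.238.
Then n_U = 0.762, n_T = 3.52, so y_U = 0.216.

y_U = 0.216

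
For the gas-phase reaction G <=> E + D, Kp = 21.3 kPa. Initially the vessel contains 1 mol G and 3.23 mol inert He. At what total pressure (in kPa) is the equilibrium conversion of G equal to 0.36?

Let X = conversion of G (basis 1 mol G); extent of reaction ξ = X.
Mole table: n_G = 1 − X; n_E = X; n_D = X; n_I = 3.23 (inert).
n_T = Σnᵢ = 4.23 + X.
Kp = p_E p_D / (p_G) with p_i = (n_i/n_T)·P.
At X = 0.36: the mole-fraction product g(X) = Π y_i^ν_i = 0.04412. Since Kp = g(X)·P^{1}, P = (Kp/g)^(1/1) = (21.3/0.04412)^(1/1) = 483 kPa.

P = 483 kPa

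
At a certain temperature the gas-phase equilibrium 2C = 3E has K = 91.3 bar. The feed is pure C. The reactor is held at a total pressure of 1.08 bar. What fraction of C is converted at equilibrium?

X = 0.866

Basis: 1 mol C initially; let X = conversion of C. Extent ξ = 0.5X.
Mole table: n_C = 1 − X; n_E = 1.5X.
Total moles n_T = 1 + 0.5X.
Mole fractions y_i = n_i/n_T; K = p_E^3 / (p_C^2) with p_i = y_i·P.
This yields a degree-3 equation in X; solving on (0,1), X = 0.866.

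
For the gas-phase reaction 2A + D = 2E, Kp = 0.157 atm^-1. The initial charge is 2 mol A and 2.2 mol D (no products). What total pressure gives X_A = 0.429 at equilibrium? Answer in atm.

Let X = conversion of A (basis 2 mol A); extent of reaction ξ = X.
Species balance: n_A = 2 − 2X; n_D = 2.2 − X; n_E = 2X.
Summing: n_T = 4.2 − X.
Kp = p_E^2 / (p_A^2 p_D) with p_i = (n_i/n_T)·P.
At X = 0.429: the mole-fraction product g(X) = Π y_i^ν_i = 1.202. Since Kp = g(X)·P^{-1}, P = (g/Kp)^(1/1) = (1.202/0.157)^(1/1) = 7.66 atm.

P = 7.66 atm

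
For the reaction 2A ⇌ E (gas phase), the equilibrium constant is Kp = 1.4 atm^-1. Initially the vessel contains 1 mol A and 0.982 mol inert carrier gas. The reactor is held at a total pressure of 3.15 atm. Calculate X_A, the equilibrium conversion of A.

X = 0.650

Take 1 mol A as basis and let X be its fractional conversion, so ξ = 0.5X.
Mole table: n_A = 1 − X; n_E = 0.5X; n_I = 0.982 (inert).
Total moles n_T = 1.98 − 0.5X.
With p_i = (n_i/n_T)P, Kp = p_E / (p_A^2).
This yields a degree-2 equation in X; solving on (0,1), X = 0.650.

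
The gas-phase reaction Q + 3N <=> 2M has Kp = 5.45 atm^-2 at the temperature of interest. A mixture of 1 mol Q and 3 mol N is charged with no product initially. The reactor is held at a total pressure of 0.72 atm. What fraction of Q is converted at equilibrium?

Take 1 mol Q as basis and let X be its fractional conversion, so ξ = X.
At extent ξ: n_Q = 1 − X; n_N = 3 − 3X; n_M = 2X.
n_T = Σnᵢ = 4 − 2X.
With p_i = (n_i/n_T)P, Kp = p_M^2 / (p_Q p_N^3).
Substituting and setting equal to 5.45 atm^-2 gives a polynomial in X; the root in (0,1) is X = 0.440.

X = 0.440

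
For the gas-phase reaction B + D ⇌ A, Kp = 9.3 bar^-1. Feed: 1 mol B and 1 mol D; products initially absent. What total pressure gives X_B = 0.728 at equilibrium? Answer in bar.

Let X = conversion of B (basis 1 mol B); extent of reaction ξ = X.
Moles: n_B = 1 − X; n_D = 1 − X; n_A = X.
Total moles n_T = 2 − X.
Kp = p_A / (p_B p_D) with p_i = (n_i/n_T)·P.
At X = 0.728: the mole-fraction product g(X) = Π y_i^ν_i = 12.52. Since Kp = g(X)·P^{-1}, P = (g/Kp)^(1/1) = (12.52/9.3)^(1/1) = 1.35 bar.

P = 1.35 bar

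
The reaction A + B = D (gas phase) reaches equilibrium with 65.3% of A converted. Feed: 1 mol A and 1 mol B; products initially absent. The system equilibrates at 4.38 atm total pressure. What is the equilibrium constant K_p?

K_p = 1.67 atm^-1

Basis: 1 mol A initially; let X = conversion of A. Extent ξ = X.
Moles: n_A = 1 − X; n_B = 1 − X; n_D = X.
Total moles n_T = 2 − X.
At X = 0.653: n_A = 0.347, n_B = 0.347, n_D = 0.653, n_T = 1.35.
p_i = (n_i/n_T)·P. K_p = p_D / (p_A p_B) = 1.67 atm^-1.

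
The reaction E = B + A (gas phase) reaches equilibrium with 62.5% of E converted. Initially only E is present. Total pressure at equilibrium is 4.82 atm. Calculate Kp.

Kp = 3.09 atm

Basis: 1 mol E initially; let X = conversion of E. Extent ξ = X.
Species balance: n_E = 1 − X; n_B = X; n_A = X.
n_T = Σnᵢ = 1 + X.
At X = 0.625: n_E = 0.375, n_B = 0.625, n_A = 0.625, n_T = 1.62.
p_i = (n_i/n_T)·P. Kp = p_B p_A / (p_E) = 3.09 atm.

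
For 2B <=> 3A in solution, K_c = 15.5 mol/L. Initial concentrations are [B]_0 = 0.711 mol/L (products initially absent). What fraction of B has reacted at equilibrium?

Let X = conversion of B; extent ξ = 0.711X/2 mol/L.
Concentrations: [B] = 0.711 − 0.711X; [A] = 1.07X.
K_c = [A]^3 / ([B]^2).
Solving K_c = 15.5 for X ∈ (0,1): X = 0.746.

X = 0.746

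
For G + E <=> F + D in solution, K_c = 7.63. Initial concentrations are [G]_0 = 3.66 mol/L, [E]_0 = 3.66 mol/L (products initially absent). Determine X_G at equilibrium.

Let X = conversion of G; extent ξ = 3.66·X mol/L.
Concentrations: [G] = 3.66 − 3.66X; [E] = 3.66 − 3.66X; [F] = 3.66X; [D] = 3.66X.
K_c = [F] [D] / ([G] [E]).
This equals 7.63 at X = 0.734 (the root in 0 < X < 1).

X = 0.734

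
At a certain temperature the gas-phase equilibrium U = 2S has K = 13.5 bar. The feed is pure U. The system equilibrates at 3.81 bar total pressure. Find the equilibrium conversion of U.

X = 0.685

Take 1 mol U as basis and let X be its fractional conversion, so ξ = X.
Species balance: n_U = 1 − X; n_S = 2X.
n_T = Σnᵢ = 1 + X.
Mole fractions y_i = n_i/n_T; K = p_S^2 / (p_U) with p_i = y_i·P.
This yields a degree-2 equation in X; solving on (0,1), X = 0.685.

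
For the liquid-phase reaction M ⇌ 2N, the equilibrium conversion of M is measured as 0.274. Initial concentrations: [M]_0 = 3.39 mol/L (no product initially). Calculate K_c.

K_c = 1.4 mol/L

Let X = conversion of M.
Concentrations: [M] = 3.39 − 3.39X; [N] = 6.78X.
At X = 0.274: [M] = 2.46, [N] = 1.86.
K_c = [N]^2 / ([M]) = 1.4 mol/L.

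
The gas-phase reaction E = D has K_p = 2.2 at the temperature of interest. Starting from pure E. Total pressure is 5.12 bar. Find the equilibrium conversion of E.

Basis: 1 mol E initially; let X = conversion of E. Extent ξ = X.
Mole table: n_E = 1 − X; n_D = X.
Total moles n_T = 1 (Δν = 0, constant).
Mole fractions y_i = n_i/n_T; K_p = p_D / (p_E) with p_i = y_i·P.
Setting this equal to 2.2 and taking the physical root (0 < X < 1) gives X = 0.688.

X = 0.688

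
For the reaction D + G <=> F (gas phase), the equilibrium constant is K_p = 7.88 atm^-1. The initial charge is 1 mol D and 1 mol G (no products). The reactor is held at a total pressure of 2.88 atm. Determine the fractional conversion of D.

Take 1 mol D as basis and let X be its fractional conversion, so ξ = X.
Moles: n_D = 1 − X; n_G = 1 − X; n_F = X.
Summing: n_T = 2 − X.
With p_i = (n_i/n_T)P, K_p = p_F / (p_D p_G).
Equating to 7.88 atm^-1 and solving on 0 < X < 1: X = 0.795.

X = 0.795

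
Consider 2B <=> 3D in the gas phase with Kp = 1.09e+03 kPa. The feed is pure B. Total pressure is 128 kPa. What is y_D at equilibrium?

Let X = conversion of B (basis 1 mol B); extent of reaction ξ = 0.5X.
Mole table: n_B = 1 − X; n_D = 1.5X.
n_T = Σnᵢ = 1 + 0.5X.
Mole fractions y_i = n_i/n_T; Kp = p_D^3 / (p_B^2) with p_i = y_i·P.
This yields a degree-3 equation in X; solving on (0,1), X = 0.689.
Then n_D = 1.03, n_T = 1.34, so y_D = 0.769.

y_D = 0.769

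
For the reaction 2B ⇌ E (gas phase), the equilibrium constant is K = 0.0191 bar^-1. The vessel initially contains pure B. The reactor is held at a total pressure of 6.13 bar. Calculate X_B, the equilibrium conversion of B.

X = 0.175

Take 1 mol B as basis and let X be its fractional conversion, so ξ = 0.5X.
At extent ξ: n_B = 1 − X; n_E = 0.5X.
n_T = Σnᵢ = 1 − 0.5X.
y_i = n_i/n_T, p_i = y_i·P. K = p_E / (p_B^2).
Setting this equal to 0.0191 bar^-1 and taking the physical root (0 < X < 1) gives X = 0.175.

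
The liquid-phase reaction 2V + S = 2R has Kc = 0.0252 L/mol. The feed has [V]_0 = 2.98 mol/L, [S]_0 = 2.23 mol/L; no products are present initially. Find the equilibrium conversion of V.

X = 0.182

Let X = conversion of V; extent ξ = 2.98X/2 mol/L.
Concentrations: [V] = 2.98 − 2.98X; [S] = 2.23 − 1.49X; [R] = 2.98X.
Kc = [R]^2 / ([V]^2 [S]).
Equating to 0.0252 L/mol: the physical root is X = 0.182.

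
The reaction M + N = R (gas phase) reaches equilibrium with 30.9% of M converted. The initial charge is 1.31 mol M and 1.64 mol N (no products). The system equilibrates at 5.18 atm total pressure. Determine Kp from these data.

Take 1.31 mol M as basis and let X be its fractional conversion, so ξ = 1.31X.
Moles: n_M = 1.31 − 1.31X; n_N = 1.64 − 1.31X; n_R = 1.31X.
Total moles n_T = 2.95 − 1.31X.
At X = 0.309: n_M = 0.905, n_N = 1.24, n_R = 0.405, n_T = 2.55.
p_i = (n_i/n_T)·P. Kp = p_R / (p_M p_N) = 0.178 atm^-1.

Kp = 0.178 atm^-1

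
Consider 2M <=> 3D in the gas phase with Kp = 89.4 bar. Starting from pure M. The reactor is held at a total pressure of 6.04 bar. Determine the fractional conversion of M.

X = 0.740

Take 1 mol M as basis and let X be its fractional conversion, so ξ = 0.5X.
Mole table: n_M = 1 − X; n_D = 1.5X.
n_T = Σnᵢ = 1 + 0.5X.
Mole fractions y_i = n_i/n_T; Kp = p_D^3 / (p_M^2) with p_i = y_i·P.
Equating to 89.4 bar and solving on 0 < X < 1: X = 0.740.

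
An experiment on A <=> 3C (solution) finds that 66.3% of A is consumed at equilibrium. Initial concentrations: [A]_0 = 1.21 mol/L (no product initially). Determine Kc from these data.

Kc = 34.2 (mol/L)^2

Let X = conversion of A.
Concentrations: [A] = 1.21 − 1.21X; [C] = 3.63X.
At X = 0.663: [A] = 0.408, [C] = 2.41.
Kc = [C]^3 / ([A]) = 34.2 (mol/L)^2.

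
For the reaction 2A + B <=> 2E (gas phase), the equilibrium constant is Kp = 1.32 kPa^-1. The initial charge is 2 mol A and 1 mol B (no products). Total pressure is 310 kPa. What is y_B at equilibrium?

y_B = 0.072

Take 2 mol A as basis and let X be its fractional conversion, so ξ = X.
Mole table: n_A = 2 − 2X; n_B = 1 − X; n_E = 2X.
Total moles n_T = 3 − X.
y_i = n_i/n_T, p_i = y_i·P. Kp = p_E^2 / (p_A^2 p_B).
Substituting and setting equal to 1.32 kPa^-1 gives a polynomial in X; the root in (0,1) is X = 0.845.
Then n_B = 0.155, n_T = 2.16, so y_B = 0.072.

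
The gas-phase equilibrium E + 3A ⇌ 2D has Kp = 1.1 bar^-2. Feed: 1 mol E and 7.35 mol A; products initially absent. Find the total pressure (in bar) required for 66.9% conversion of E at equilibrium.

P = 1.26 bar

Basis: 1 mol E initially; let X = conversion of E. Extent ξ = X.
At extent ξ: n_E = 1 − X; n_A = 7.35 − 3X; n_D = 2X.
Total moles n_T = 8.35 − 2X.
Kp = p_D^2 / (p_E p_A^3) with p_i = (n_i/n_T)·P.
At X = 0.669: the mole-fraction product g(X) = Π y_i^ν_i = 1.743. Since Kp = g(X)·P^{-2}, P = (g/Kp)^(1/2) = (1.743/1.1)^(1/2) = 1.26 bar.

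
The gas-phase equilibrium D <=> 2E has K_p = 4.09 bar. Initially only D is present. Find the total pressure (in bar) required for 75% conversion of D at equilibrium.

Let X = conversion of D (basis 1 mol D); extent of reaction ξ = X.
Mole table: n_D = 1 − X; n_E = 2X.
n_T = Σnᵢ = 1 + X.
K_p = p_E^2 / (p_D) with p_i = (n_i/n_T)·P.
At X = 0.75: the mole-fraction product g(X) = Π y_i^ν_i = 5.143. Since K_p = g(X)·P^{1}, P = (K_p/g)^(1/1) = (4.09/5.143)^(1/1) = 0.795 bar.

P = 0.795 bar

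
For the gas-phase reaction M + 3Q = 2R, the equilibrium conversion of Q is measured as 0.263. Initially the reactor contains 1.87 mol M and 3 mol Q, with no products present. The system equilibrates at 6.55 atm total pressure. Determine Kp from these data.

Take 3 mol Q as basis and let X be its fractional conversion, so ξ = X.
At extent ξ: n_M = 1.87 − X; n_Q = 3 − 3X; n_R = 2X.
Summing: n_T = 4.87 − 2X.
At X = 0.263: n_M = 1.61, n_Q = 2.21, n_R = 0.526, n_T = 4.34.
p_i = (n_i/n_T)·P. Kp = p_R^2 / (p_M p_Q^3) = 0.00701 atm^-2.

Kp = 0.00701 atm^-2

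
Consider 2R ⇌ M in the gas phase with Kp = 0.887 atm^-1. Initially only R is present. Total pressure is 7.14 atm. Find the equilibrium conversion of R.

X = 0.805

Basis: 1 mol R initially; let X = conversion of R. Extent ξ = 0.5X.
At extent ξ: n_R = 1 − X; n_M = 0.5X.
Total moles n_T = 1 − 0.5X.
Mole fractions y_i = n_i/n_T; Kp = p_M / (p_R^2) with p_i = y_i·P.
Substituting and setting equal to 0.887 atm^-1 gives a polynomial in X; the root in (0,1) is X = 0.805.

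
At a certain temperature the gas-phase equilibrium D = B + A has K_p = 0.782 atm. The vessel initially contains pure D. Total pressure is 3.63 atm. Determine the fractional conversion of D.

Take 1 mol D as basis and let X be its fractional conversion, so ξ = X.
Mole table: n_D = 1 − X; n_B = X; n_A = X.
Summing: n_T = 1 + X.
With p_i = (n_i/n_T)P, K_p = p_B p_A / (p_D).
Equating to 0.782 atm and solving on 0 < X < 1: X = 0.421.

X = 0.421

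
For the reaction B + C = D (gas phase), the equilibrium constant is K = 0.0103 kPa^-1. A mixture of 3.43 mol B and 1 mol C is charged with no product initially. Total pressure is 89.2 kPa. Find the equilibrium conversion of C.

X = 0.408

Take 1 mol C as basis and let X be its fractional conversion, so ξ = X.
At extent ξ: n_B = 3.43 − X; n_C = 1 − X; n_D = X.
n_T = Σnᵢ = 4.43 − X.
y_i = n_i/n_T, p_i = y_i·P. K = p_D / (p_B p_C).
Equating to 0.0103 kPa^-1 and solving on 0 < X < 1: X = 0.408.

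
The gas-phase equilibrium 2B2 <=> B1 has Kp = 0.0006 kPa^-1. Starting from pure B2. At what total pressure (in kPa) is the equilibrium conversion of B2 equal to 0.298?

P = 429 kPa

Take 1 mol B2 as basis and let X be its fractional conversion, so ξ = 0.5X.
Mole table: n_B2 = 1 − X; n_B1 = 0.5X.
n_T = Σnᵢ = 1 − 0.5X.
Kp = p_B1 / (p_B2^2) with p_i = (n_i/n_T)·P.
At X = 0.298: the mole-fraction product g(X) = Π y_i^ν_i = 0.2573. Since Kp = g(X)·P^{-1}, P = (g/Kp)^(1/1) = (0.2573/0.0006)^(1/1) = 429 kPa.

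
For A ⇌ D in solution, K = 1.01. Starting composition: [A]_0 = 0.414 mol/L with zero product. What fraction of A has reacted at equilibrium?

Let X = conversion of A; extent ξ = 0.414·X mol/L.
Concentrations: [A] = 0.414 − 0.414X; [D] = 0.414X.
K = [D] / ([A]).
Setting equal to 1.01 and solving for X on (0,1) gives X = 0.502.

X = 0.502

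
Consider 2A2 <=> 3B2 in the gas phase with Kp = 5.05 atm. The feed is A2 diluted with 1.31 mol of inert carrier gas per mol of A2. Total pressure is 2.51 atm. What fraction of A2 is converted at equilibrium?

X = 0.614

Take 1 mol A2 as basis and let X be its fractional conversion, so ξ = 0.5X.
At extent ξ: n_A2 = 1 − X; n_B2 = 1.5X; n_I = 1.31 (inert).
Summing: n_T = 2.31 + 0.5X.
Mole fractions y_i = n_i/n_T; Kp = p_B2^3 / (p_A2^2) with p_i = y_i·P.
Substituting and setting equal to 5.05 atm gives a polynomial in X; the root in (0,1) is X = 0.614.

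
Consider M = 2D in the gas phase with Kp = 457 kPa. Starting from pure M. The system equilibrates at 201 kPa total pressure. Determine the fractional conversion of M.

Let X = conversion of M (basis 1 mol M); extent of reaction ξ = X.
Mole table: n_M = 1 − X; n_D = 2X.
n_T = Σnᵢ = 1 + X.
With p_i = (n_i/n_T)P, Kp = p_D^2 / (p_M).
This yields a degree-2 equation in X; solving on (0,1), X = 0.602.

X = 0.602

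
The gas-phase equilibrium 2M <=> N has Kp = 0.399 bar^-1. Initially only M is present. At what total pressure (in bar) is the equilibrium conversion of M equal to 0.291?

Basis: 1 mol M initially; let X = conversion of M. Extent ξ = 0.5X.
Moles: n_M = 1 − X; n_N = 0.5X.
Summing: n_T = 1 − 0.5X.
Kp = p_N / (p_M^2) with p_i = (n_i/n_T)·P.
At X = 0.291: the mole-fraction product g(X) = Π y_i^ν_i = 0.2473. Since Kp = g(X)·P^{-1}, P = (g/Kp)^(1/1) = (0.2473/0.399)^(1/1) = 0.62 bar.

P = 0.62 bar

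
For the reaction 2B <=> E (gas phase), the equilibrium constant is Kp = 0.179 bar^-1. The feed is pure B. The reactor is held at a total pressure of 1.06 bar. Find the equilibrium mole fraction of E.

Take 1 mol B as basis and let X be its fractional conversion, so ξ = 0.5X.
Species balance: n_B = 1 − X; n_E = 0.5X.
Total moles n_T = 1 − 0.5X.
Mole fractions y_i = n_i/n_T; Kp = p_E / (p_B^2) with p_i = y_i·P.
This yields a degree-2 equation in X; solving on (0,1), X = 0.246.
Then n_E = 0.123, n_T = 0.877, so y_E = 0.140.

y_E = 0.140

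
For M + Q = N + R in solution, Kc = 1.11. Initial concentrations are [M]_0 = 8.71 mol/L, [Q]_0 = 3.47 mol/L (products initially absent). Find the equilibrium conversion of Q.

Let X = conversion of Q; extent ξ = 3.47·X mol/L.
Concentrations: [M] = 8.71 − 3.47X; [Q] = 3.47 − 3.47X; [N] = 3.47X; [R] = 3.47X.
Kc = [N] [R] / ([M] [Q]).
This equals 1.11 at X = 0.730 (the root in 0 < X < 1).

X = 0.730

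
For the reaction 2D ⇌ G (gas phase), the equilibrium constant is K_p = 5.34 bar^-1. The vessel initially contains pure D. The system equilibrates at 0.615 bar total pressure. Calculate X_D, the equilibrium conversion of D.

Let X = conversion of D (basis 1 mol D); extent of reaction ξ = 0.5X.
Moles: n_D = 1 − X; n_G = 0.5X.
Summing: n_T = 1 − 0.5X.
y_i = n_i/n_T, p_i = y_i·P. K_p = p_G / (p_D^2).
This yields a degree-2 equation in X; solving on (0,1), X = 0.734.

X = 0.734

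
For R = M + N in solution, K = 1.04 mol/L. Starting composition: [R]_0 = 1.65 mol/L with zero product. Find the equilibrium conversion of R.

Let X = conversion of R; extent ξ = 1.65·X mol/L.
Concentrations: [R] = 1.65 − 1.65X; [M] = 1.65X; [N] = 1.65X.
K = [M] [N] / ([R]).
This equals 1.04 at X = 0.539 (the root in 0 < X < 1).

X = 0.539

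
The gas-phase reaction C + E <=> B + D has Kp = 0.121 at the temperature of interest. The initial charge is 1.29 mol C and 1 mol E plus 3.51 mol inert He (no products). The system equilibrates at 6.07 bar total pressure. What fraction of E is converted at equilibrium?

Take 1 mol E as basis and let X be its fractional conversion, so ξ = X.
Species balance: n_C = 1.29 − X; n_E = 1 − X; n_B = X; n_D = X; n_I = 3.51 (inert).
Total moles n_T = 5.8 (Δν = 0, constant).
With p_i = (n_i/n_T)P, Kp = p_B p_D / (p_C p_E).
Substituting and setting equal to 0.121 gives a polynomial in X; the root in (0,1) is X = 0.292.

X = 0.292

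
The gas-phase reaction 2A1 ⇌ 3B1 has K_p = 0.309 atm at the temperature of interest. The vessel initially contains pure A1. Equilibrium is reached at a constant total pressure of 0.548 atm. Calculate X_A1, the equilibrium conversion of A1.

X = 0.412

Let X = conversion of A1 (basis 1 mol A1); extent of reaction ξ = 0.5X.
Species balance: n_A1 = 1 − X; n_B1 = 1.5X.
n_T = Σnᵢ = 1 + 0.5X.
y_i = n_i/n_T, p_i = y_i·P. K_p = p_B1^3 / (p_A1^2).
Equating to 0.309 atm and solving on 0 < X < 1: X = 0.412.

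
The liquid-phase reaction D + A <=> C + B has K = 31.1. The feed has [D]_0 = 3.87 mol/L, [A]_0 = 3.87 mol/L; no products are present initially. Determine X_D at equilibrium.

X = 0.848

Let X = conversion of D; extent ξ = 3.87·X mol/L.
Concentrations: [D] = 3.87 − 3.87X; [A] = 3.87 − 3.87X; [C] = 3.87X; [B] = 3.87X.
K = [C] [B] / ([D] [A]).
This equals 31.1 at X = 0.848 (the root in 0 < X < 1).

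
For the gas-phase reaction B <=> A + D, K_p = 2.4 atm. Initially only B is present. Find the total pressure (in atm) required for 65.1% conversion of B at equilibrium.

P = 3.26 atm

Let X = conversion of B (basis 1 mol B); extent of reaction ξ = X.
Moles: n_B = 1 − X; n_A = X; n_D = X.
Summing: n_T = 1 + X.
K_p = p_A p_D / (p_B) with p_i = (n_i/n_T)·P.
At X = 0.651: the mole-fraction product g(X) = Π y_i^ν_i = 0.7355. Since K_p = g(X)·P^{1}, P = (K_p/g)^(1/1) = (2.4/0.7355)^(1/1) = 3.26 atm.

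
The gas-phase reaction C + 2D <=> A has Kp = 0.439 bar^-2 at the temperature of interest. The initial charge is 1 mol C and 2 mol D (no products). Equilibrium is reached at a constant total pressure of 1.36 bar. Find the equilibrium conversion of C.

X = 0.230

Let X = conversion of C (basis 1 mol C); extent of reaction ξ = X.
Mole table: n_C = 1 − X; n_D = 2 − 2X; n_A = X.
Total moles n_T = 3 − 2X.
With p_i = (n_i/n_T)P, Kp = p_A / (p_C p_D^2).
Substituting and setting equal to 0.439 bar^-2 gives a polynomial in X; the root in (0,1) is X = 0.230.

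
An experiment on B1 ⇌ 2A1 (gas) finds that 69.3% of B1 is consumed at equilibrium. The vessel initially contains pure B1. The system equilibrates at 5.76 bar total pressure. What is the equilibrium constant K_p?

K_p = 21.3 bar

Let X = conversion of B1 (basis 1 mol B1); extent of reaction ξ = X.
Moles: n_B1 = 1 − X; n_A1 = 2X.
n_T = Σnᵢ = 1 + X.
At X = 0.693: n_B1 = 0.307, n_A1 = 1.39, n_T = 1.69.
p_i = (n_i/n_T)·P. K_p = p_A1^2 / (p_B1) = 21.3 bar.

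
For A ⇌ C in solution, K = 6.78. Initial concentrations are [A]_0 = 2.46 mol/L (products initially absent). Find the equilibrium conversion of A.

Let X = conversion of A; extent ξ = 2.46·X mol/L.
Concentrations: [A] = 2.46 − 2.46X; [C] = 2.46X.
K = [C] / ([A]).
Setting equal to 6.78 and solving for X on (0,1) gives X = 0.871.

X = 0.871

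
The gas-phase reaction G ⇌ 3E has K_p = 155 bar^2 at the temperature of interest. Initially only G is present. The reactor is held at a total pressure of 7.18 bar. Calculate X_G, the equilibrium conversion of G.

X = 0.600

Basis: 1 mol G initially; let X = conversion of G. Extent ξ = X.
Moles: n_G = 1 − X; n_E = 3X.
Summing: n_T = 1 + 2X.
Mole fractions y_i = n_i/n_T; K_p = p_E^3 / (p_G) with p_i = y_i·P.
Substituting and setting equal to 155 bar^2 gives a polynomial in X; the root in (0,1) is X = 0.600.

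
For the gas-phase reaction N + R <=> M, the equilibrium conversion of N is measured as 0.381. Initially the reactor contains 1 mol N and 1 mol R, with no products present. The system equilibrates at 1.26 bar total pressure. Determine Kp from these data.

Kp = 1.28 bar^-1

Let X = conversion of N (basis 1 mol N); extent of reaction ξ = X.
Species balance: n_N = 1 − X; n_R = 1 − X; n_M = X.
n_T = Σnᵢ = 2 − X.
At X = 0.381: n_N = 0.619, n_R = 0.619, n_M = 0.381, n_T = 1.62.
p_i = (n_i/n_T)·P. Kp = p_M / (p_N p_R) = 1.28 bar^-1.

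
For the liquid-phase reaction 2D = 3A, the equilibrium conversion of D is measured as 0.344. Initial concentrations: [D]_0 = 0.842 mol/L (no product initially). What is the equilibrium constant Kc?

Kc = 0.269 mol/L

Let X = conversion of D.
Concentrations: [D] = 0.842 − 0.842X; [A] = 1.26X.
At X = 0.344: [D] = 0.552, [A] = 0.434.
Kc = [A]^3 / ([D]^2) = 0.269 mol/L.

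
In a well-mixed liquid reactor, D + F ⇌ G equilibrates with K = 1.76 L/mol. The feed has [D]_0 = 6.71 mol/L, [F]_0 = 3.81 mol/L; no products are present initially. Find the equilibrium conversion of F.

Let X = conversion of F; extent ξ = 3.81·X mol/L.
Concentrations: [D] = 6.71 − 3.81X; [F] = 3.81 − 3.81X; [G] = 3.81X.
K = [G] / ([D] [F]).
This equals 1.76 at X = 0.858 (the root in 0 < X < 1).

X = 0.858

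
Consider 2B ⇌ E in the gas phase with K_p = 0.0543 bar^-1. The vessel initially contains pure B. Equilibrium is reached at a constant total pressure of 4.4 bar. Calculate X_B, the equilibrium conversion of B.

X = 0.285

Let X = conversion of B (basis 1 mol B); extent of reaction ξ = 0.5X.
Species balance: n_B = 1 − X; n_E = 0.5X.
Summing: n_T = 1 − 0.5X.
y_i = n_i/n_T, p_i = y_i·P. K_p = p_E / (p_B^2).
Setting this equal to 0.0543 bar^-1 and taking the physical root (0 < X < 1) gives X = 0.285.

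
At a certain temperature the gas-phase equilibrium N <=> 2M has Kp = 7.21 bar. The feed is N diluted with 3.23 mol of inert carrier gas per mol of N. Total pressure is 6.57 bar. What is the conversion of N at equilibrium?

Let X = conversion of N (basis 1 mol N); extent of reaction ξ = X.
Mole table: n_N = 1 − X; n_M = 2X; n_I = 3.23 (inert).
Summing: n_T = 4.23 + X.
With p_i = (n_i/n_T)P, Kp = p_M^2 / (p_N).
Substituting and setting equal to 7.21 bar gives a polynomial in X; the root in (0,1) is X = 0.668.

X = 0.668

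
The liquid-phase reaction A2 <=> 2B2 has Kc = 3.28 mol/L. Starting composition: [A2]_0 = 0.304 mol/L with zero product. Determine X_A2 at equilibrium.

X = 0.776

Let X = conversion of A2; extent ξ = 0.304·X mol/L.
Concentrations: [A2] = 0.304 − 0.304X; [B2] = 0.608X.
Kc = [B2]^2 / ([A2]).
Solving Kc = 3.28 for X ∈ (0,1): X = 0.776.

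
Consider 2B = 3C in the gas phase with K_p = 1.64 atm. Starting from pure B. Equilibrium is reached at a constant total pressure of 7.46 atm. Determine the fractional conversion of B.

X = 0.325

Let X = conversion of B (basis 1 mol B); extent of reaction ξ = 0.5X.
At extent ξ: n_B = 1 − X; n_C = 1.5X.
Total moles n_T = 1 + 0.5X.
y_i = n_i/n_T, p_i = y_i·P. K_p = p_C^3 / (p_B^2).
This yields a degree-3 equation in X; solving on (0,1), X = 0.325.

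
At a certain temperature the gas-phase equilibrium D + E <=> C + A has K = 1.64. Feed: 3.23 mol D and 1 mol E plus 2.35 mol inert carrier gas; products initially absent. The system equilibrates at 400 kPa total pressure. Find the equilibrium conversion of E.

Take 1 mol E as basis and let X be its fractional conversion, so ξ = X.
Moles: n_D = 3.23 − X; n_E = 1 − X; n_C = X; n_A = X; n_I = 2.35 (inert).
n_T stays at 6.58 (no change in mole number).
y_i = n_i/n_T, p_i = y_i·P. K = p_C p_A / (p_D p_E).
Setting this equal to 1.64 and taking the physical root (0 < X < 1) gives X = 0.827.

X = 0.827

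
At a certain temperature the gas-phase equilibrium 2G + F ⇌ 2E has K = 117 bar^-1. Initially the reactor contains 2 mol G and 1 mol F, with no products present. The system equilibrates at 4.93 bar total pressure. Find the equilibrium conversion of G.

X = 0.860

Let X = conversion of G (basis 2 mol G); extent of reaction ξ = X.
Species balance: n_G = 2 − 2X; n_F = 1 − X; n_E = 2X.
n_T = Σnᵢ = 3 − X.
y_i = n_i/n_T, p_i = y_i·P. K = p_E^2 / (p_G^2 p_F).
This yields a degree-3 equation in X; solving on (0,1), X = 0.860.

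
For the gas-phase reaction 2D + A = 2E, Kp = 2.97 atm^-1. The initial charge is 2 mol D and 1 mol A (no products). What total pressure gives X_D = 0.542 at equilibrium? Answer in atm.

Basis: 2 mol D initially; let X = conversion of D. Extent ξ = X.
At extent ξ: n_D = 2 − 2X; n_A = 1 − X; n_E = 2X.
n_T = Σnᵢ = 3 − X.
Kp = p_E^2 / (p_D^2 p_A) with p_i = (n_i/n_T)·P.
At X = 0.542: the mole-fraction product g(X) = Π y_i^ν_i = 7.516. Since Kp = g(X)·P^{-1}, P = (g/Kp)^(1/1) = (7.516/2.97)^(1/1) = 2.53 atm.

P = 2.53 atm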